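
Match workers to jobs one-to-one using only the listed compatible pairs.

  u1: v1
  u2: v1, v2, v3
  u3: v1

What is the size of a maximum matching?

2

Unit-capacity flow: source→left, listed edges, right→sink; max matching = max flow.
Augmenting path u1→v1 (+1); matched 1.
Augmenting path u2→v2 (+1); matched 2.
No augmenting path remains; maximum matching = 2.
König certificate: {u2, v1} is a vertex cover of size 2 (every listed pair touches it), so no matching can be larger.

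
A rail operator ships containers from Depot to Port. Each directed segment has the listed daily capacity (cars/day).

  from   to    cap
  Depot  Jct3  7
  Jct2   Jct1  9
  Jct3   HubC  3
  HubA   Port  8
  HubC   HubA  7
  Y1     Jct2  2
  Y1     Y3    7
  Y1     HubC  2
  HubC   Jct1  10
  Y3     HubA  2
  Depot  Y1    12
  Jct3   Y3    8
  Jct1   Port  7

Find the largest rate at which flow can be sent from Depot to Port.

9

Augment Depot→Jct3→Y3→HubA→Port: bottleneck 2, flow now 2.
Augment Depot→Jct3→HubC→Jct1→Port: bottleneck 3, flow now 5.
Augment Depot→Y1→Jct2→Jct1→Port: bottleneck 2, flow now 7.
Augment Depot→Y1→HubC→Jct1→Port: bottleneck 2, flow now 9.
No augmenting path remains; maximum flow = 9.
In the residual graph, reachable from Depot: {Depot, Jct3, Y1, Y3}.
Min-cut edges: Jct3→HubC (3), Y1→Jct2 (2), Y1→HubC (2), Y3→HubA (2); capacity 3 + 2 + 2 + 2 = 9.
This cut is saturated, so no flow can exceed 9.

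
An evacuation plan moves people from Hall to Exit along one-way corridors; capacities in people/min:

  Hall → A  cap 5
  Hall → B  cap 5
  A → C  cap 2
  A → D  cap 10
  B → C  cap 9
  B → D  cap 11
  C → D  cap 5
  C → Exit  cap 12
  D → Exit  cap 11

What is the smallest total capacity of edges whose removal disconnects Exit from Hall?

10

Augment Hall→A→C→Exit: bottleneck 2, flow now 2.
Augment Hall→A→D→Exit: bottleneck 3, flow now 5.
Augment Hall→B→C→Exit: bottleneck 5, flow now 10.
No augmenting path remains; maximum flow = 10.
By max-flow min-cut, the minimum cut capacity equals the max flow.
In the residual graph, reachable from Hall: {Hall}.
Min-cut edges: Hall→A (5), Hall→B (5); capacity 5 + 5 = 10.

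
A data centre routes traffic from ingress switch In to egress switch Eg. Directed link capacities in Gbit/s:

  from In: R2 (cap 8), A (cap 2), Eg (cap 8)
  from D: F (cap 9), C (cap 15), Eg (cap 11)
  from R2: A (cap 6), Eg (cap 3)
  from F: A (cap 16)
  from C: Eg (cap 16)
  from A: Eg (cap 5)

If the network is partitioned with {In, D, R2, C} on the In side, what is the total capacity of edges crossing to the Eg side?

Edges leaving {In, D, R2, C}: In→A (2), In→Eg (8), D→F (9), D→Eg (11), R2→A (6), R2→Eg (3), C→Eg (16).
Cut capacity = 2 + 8 + 9 + 11 + 6 + 3 + 16 = 55.

55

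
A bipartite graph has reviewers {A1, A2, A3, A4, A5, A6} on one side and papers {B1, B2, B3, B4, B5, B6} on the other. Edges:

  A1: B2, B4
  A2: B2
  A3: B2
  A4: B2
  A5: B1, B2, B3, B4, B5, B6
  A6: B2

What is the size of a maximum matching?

3

Unit-capacity flow: source→left, listed edges, right→sink; max matching = max flow.
Augmenting path A1→B2 (+1); matched 1.
Augmenting path A5→B1 (+1); matched 2.
Augmenting path A2→B2→A1→B4 (+1); matched 3.
No augmenting path remains; maximum matching = 3.
König certificate: {A1, A5, B2} is a vertex cover of size 3 (every listed pair touches it), so no matching can be larger.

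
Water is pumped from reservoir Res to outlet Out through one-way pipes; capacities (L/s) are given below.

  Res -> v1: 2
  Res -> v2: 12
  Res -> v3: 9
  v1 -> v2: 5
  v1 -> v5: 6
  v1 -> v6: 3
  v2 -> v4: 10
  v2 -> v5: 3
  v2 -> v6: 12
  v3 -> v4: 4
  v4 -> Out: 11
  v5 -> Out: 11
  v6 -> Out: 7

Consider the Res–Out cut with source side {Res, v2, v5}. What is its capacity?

Edges leaving {Res, v2, v5}: Res→v1 (2), Res→v3 (9), v2→v4 (10), v2→v6 (12), v5→Out (11).
Cut capacity = 2 + 9 + 10 + 12 + 11 = 44.

44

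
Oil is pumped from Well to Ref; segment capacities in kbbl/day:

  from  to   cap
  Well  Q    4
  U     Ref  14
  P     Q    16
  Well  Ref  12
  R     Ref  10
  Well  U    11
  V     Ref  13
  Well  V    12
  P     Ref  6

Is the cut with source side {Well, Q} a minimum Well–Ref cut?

Yes — it is a minimum cut (capacity 35).

Given cut capacity: 11 + 12 + 12 = 35.
Augment Well→Ref: bottleneck 12, flow now 12.
Augment Well→U→Ref: bottleneck 11, flow now 23.
Augment Well→V→Ref: bottleneck 12, flow now 35.
No augmenting path remains; maximum flow = 35.
Cut capacity 35 equals the max flow, so it is a minimum cut.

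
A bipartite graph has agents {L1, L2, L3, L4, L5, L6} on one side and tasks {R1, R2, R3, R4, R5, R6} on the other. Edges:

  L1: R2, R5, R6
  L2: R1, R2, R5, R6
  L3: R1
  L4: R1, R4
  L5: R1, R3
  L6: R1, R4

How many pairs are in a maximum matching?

5

Unit-capacity flow: source→left, listed edges, right→sink; max matching = max flow.
Augmenting path L1→R2 (+1); matched 1.
Augmenting path L2→R1 (+1); matched 2.
Augmenting path L4→R4 (+1); matched 3.
Augmenting path L5→R3 (+1); matched 4.
Augmenting path L3→R1→L2→R5 (+1); matched 5.
No augmenting path remains; maximum matching = 5.
König certificate: {L1, L2, L5, R1, R4} is a vertex cover of size 5 (every listed pair touches it), so no matching can be larger.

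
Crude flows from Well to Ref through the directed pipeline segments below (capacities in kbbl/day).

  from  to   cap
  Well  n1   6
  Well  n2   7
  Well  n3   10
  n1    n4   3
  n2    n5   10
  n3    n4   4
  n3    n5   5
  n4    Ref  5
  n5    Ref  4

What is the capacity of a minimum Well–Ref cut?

Augment Well→n1→n4→Ref: bottleneck 3, flow now 3.
Augment Well→n2→n5→Ref: bottleneck 4, flow now 7.
Augment Well→n3→n4→Ref: bottleneck 2, flow now 9.
No augmenting path remains; maximum flow = 9.
By max-flow min-cut, the minimum cut capacity equals the max flow.
In the residual graph, reachable from Well: {Well, n1, n2, n3, n4, n5}.
Min-cut edges: n4→Ref (5), n5→Ref (4); capacity 5 + 4 = 9.

9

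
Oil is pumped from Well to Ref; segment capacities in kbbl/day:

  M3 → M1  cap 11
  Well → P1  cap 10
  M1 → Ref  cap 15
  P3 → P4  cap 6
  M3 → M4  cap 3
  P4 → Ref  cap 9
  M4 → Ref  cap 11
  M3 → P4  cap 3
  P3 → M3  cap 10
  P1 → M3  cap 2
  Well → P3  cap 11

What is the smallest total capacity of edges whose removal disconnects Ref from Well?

13

Augment Well→P3→P4→Ref: bottleneck 6, flow now 6.
Augment Well→P1→M3→P4→Ref: bottleneck 2, flow now 8.
Augment Well→P3→M3→P4→Ref: bottleneck 1, flow now 9.
Augment Well→P3→M3→M4→Ref: bottleneck 3, flow now 12.
Augment Well→P3→M3→M1→Ref: bottleneck 1, flow now 13.
No augmenting path remains; maximum flow = 13.
By max-flow min-cut, the minimum cut capacity equals the max flow.
In the residual graph, reachable from Well: {Well, P1}.
Min-cut edges: Well→P3 (11), P1→M3 (2); capacity 11 + 2 = 13.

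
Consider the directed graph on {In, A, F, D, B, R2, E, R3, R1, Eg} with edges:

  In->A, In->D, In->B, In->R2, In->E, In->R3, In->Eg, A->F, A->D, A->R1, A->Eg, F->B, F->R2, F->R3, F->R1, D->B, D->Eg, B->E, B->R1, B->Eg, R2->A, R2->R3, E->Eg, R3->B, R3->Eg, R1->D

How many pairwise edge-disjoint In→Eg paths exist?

Assign every edge capacity 1; by Menger, the answer equals the max flow.
Path In→Eg (+1); total 1.
Path In→A→Eg (+1); total 2.
Path In→D→Eg (+1); total 3.
Path In→B→Eg (+1); total 4.
Path In→E→Eg (+1); total 5.
Path In→R3→Eg (+1); total 6.
No residual In→Eg path; max flow = 6.
Certifying cut of size 6: {A→Eg, B→Eg, D→Eg, E→Eg, In→Eg, R3→Eg}.

6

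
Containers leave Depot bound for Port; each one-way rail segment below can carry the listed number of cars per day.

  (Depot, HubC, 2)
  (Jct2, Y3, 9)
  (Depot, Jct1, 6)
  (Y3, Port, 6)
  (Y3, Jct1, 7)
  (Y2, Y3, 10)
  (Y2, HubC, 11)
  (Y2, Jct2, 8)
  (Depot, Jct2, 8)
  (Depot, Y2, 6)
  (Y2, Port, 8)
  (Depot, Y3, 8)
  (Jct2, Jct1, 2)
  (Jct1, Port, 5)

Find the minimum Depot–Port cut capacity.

17

Augment Depot→Y2→Port: bottleneck 6, flow now 6.
Augment Depot→Y3→Port: bottleneck 6, flow now 12.
Augment Depot→Jct1→Port: bottleneck 5, flow now 17.
No augmenting path remains; maximum flow = 17.
By max-flow min-cut, the minimum cut capacity equals the max flow.
In the residual graph, reachable from Depot: {Depot, HubC, Jct2, Y3, Jct1}.
Min-cut edges: Depot→Y2 (6), Y3→Port (6), Jct1→Port (5); capacity 6 + 6 + 5 = 17.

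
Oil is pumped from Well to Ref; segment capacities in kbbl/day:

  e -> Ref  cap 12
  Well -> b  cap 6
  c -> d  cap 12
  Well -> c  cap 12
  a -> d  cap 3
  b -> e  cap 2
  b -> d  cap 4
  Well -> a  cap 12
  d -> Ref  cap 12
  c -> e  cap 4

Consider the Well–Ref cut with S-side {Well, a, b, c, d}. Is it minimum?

Yes — it is a minimum cut (capacity 18).

Given cut capacity: 2 + 4 + 12 = 18.
Augment Well→a→d→Ref: bottleneck 3, flow now 3.
Augment Well→b→d→Ref: bottleneck 4, flow now 7.
Augment Well→b→e→Ref: bottleneck 2, flow now 9.
Augment Well→c→d→Ref: bottleneck 5, flow now 14.
Augment Well→c→e→Ref: bottleneck 4, flow now 18.
No augmenting path remains; maximum flow = 18.
Cut capacity 18 equals the max flow, so it is a minimum cut.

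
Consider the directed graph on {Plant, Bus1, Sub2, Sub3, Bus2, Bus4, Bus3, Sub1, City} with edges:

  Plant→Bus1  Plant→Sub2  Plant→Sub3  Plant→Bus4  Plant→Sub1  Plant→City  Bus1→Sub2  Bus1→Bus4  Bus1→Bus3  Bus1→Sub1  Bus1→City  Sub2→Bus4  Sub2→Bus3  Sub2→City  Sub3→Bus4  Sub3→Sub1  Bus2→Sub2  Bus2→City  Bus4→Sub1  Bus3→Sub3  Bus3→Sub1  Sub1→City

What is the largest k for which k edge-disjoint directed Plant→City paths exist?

4

Assign every edge capacity 1; by Menger, the answer equals the max flow.
Path Plant→City (+1); total 1.
Path Plant→Bus1→City (+1); total 2.
Path Plant→Sub2→City (+1); total 3.
Path Plant→Sub1→City (+1); total 4.
No residual Plant→City path; max flow = 4.
Certifying cut of size 4: {Plant→Bus1, Plant→City, Plant→Sub2, Sub1→City}.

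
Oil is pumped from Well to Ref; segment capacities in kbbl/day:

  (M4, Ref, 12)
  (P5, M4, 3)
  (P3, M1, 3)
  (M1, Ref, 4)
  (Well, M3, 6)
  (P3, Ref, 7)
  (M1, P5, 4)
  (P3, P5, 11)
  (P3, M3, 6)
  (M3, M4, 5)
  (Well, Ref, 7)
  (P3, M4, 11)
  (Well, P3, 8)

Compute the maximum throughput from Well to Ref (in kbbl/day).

Augment Well→Ref: bottleneck 7, flow now 7.
Augment Well→P3→Ref: bottleneck 7, flow now 14.
Augment Well→P3→M1→Ref: bottleneck 1, flow now 15.
Augment Well→M3→M4→Ref: bottleneck 5, flow now 20.
No augmenting path remains; maximum flow = 20.
In the residual graph, reachable from Well: {Well, M3}.
Min-cut edges: Well→P3 (8), Well→Ref (7), M3→M4 (5); capacity 8 + 7 + 5 = 20.
This cut is saturated, so no flow can exceed 20.

20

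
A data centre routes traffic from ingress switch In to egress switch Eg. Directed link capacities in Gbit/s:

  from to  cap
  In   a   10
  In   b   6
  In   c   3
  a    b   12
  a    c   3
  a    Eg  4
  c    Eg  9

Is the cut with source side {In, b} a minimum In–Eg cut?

No — its capacity is 13, but the minimum cut has capacity 10.

Given cut capacity: 10 + 3 = 13.
Augment In→a→Eg: bottleneck 4, flow now 4.
Augment In→c→Eg: bottleneck 3, flow now 7.
Augment In→a→c→Eg: bottleneck 3, flow now 10.
No augmenting path remains; maximum flow = 10.
In the residual graph, reachable from In: {In, a, b}.
Min-cut edges: In→c (3), a→c (3), a→Eg (4); capacity 3 + 3 + 4 = 10.
Cut capacity 13 exceeds the max flow 10, so it is not minimum.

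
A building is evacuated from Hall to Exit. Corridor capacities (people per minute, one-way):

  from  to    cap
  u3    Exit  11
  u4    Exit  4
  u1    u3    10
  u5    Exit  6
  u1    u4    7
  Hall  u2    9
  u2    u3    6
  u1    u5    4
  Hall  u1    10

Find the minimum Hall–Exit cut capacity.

16

Augment Hall→u1→u3→Exit: bottleneck 10, flow now 10.
Augment Hall→u2→u3→Exit: bottleneck 1, flow now 11.
Augment Hall→u2→u3→u1→u4→Exit: bottleneck 4, flow now 15. (uses reverse residual edge)
Augment Hall→u2→u3→u1→u5→Exit: bottleneck 1, flow now 16. (uses reverse residual edge)
No augmenting path remains; maximum flow = 16.
By max-flow min-cut, the minimum cut capacity equals the max flow.
In the residual graph, reachable from Hall: {Hall, u2}.
Min-cut edges: Hall→u1 (10), u2→u3 (6); capacity 10 + 6 = 16.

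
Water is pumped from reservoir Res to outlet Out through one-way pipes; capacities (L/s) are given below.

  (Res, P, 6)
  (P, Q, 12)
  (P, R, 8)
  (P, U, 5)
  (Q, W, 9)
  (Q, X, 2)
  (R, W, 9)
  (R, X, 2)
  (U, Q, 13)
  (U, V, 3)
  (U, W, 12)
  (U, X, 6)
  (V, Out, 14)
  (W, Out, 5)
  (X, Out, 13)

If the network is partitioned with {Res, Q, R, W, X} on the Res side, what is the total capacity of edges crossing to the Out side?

Edges leaving {Res, Q, R, W, X}: Res→P (6), W→Out (5), X→Out (13).
Cut capacity = 6 + 5 + 13 = 24.

24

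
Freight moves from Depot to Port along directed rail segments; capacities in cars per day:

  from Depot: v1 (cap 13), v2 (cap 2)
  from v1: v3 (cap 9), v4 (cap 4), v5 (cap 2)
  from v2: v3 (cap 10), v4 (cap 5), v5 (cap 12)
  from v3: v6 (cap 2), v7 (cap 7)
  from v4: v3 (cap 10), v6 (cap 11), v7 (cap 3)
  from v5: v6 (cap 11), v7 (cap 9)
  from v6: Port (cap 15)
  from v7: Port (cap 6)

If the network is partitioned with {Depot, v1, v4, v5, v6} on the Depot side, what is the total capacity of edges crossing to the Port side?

Edges leaving {Depot, v1, v4, v5, v6}: Depot→v2 (2), v1→v3 (9), v4→v3 (10), v4→v7 (3), v5→v7 (9), v6→Port (15).
Cut capacity = 2 + 9 + 10 + 3 + 9 + 15 = 48.

48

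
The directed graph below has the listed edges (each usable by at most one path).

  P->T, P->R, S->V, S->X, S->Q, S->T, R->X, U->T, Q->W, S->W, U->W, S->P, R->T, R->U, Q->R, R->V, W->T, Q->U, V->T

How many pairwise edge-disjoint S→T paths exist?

Assign every edge capacity 1; by Menger, the answer equals the max flow.
Path S→T (+1); total 1.
Path S→P→T (+1); total 2.
Path S→V→T (+1); total 3.
Path S→W→T (+1); total 4.
Path S→Q→R→T (+1); total 5.
No residual S→T path; max flow = 5.
Certifying cut of size 5: {S→P, S→Q, S→T, S→V, S→W}.

5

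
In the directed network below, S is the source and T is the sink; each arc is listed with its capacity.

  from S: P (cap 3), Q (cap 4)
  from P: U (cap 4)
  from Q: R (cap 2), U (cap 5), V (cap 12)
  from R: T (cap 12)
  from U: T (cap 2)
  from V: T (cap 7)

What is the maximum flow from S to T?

Augment S→P→U→T: bottleneck 2, flow now 2.
Augment S→Q→R→T: bottleneck 2, flow now 4.
Augment S→Q→V→T: bottleneck 2, flow now 6.
No augmenting path remains; maximum flow = 6.
In the residual graph, reachable from S: {S, P, U}.
Min-cut edges: S→Q (4), U→T (2); capacity 4 + 2 = 6.
This cut is saturated, so no flow can exceed 6.

6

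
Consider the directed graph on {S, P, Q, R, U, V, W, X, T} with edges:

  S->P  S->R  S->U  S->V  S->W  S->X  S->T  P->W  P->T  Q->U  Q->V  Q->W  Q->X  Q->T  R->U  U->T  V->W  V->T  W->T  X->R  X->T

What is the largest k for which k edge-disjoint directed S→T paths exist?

6

Assign every edge capacity 1; by Menger, the answer equals the max flow.
Path S→T (+1); total 1.
Path S→P→T (+1); total 2.
Path S→U→T (+1); total 3.
Path S→V→T (+1); total 4.
Path S→W→T (+1); total 5.
Path S→X→T (+1); total 6.
No residual S→T path; max flow = 6.
Certifying cut of size 6: {S→P, S→T, S→V, S→W, S→X, U→T}.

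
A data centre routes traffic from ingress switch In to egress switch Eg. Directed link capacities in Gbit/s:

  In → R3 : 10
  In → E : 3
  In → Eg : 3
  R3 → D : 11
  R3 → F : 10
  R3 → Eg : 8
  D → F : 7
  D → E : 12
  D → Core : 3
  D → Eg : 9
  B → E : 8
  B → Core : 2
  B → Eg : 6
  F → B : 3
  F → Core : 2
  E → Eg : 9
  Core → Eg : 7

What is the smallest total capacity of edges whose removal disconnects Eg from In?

Augment In→Eg: bottleneck 3, flow now 3.
Augment In→R3→Eg: bottleneck 8, flow now 11.
Augment In→E→Eg: bottleneck 3, flow now 14.
Augment In→R3→D→Eg: bottleneck 2, flow now 16.
No augmenting path remains; maximum flow = 16.
By max-flow min-cut, the minimum cut capacity equals the max flow.
In the residual graph, reachable from In: {In}.
Min-cut edges: In→R3 (10), In→E (3), In→Eg (3); capacity 10 + 3 + 3 = 16.

16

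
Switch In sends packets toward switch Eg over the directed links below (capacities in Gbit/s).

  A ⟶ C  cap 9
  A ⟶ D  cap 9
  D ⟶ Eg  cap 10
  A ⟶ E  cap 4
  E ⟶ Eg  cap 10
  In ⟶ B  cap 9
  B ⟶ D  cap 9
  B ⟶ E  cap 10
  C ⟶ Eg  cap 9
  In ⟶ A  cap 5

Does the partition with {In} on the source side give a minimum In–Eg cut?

Yes — it is a minimum cut (capacity 14).

Given cut capacity: 5 + 9 = 14.
Augment In→A→C→Eg: bottleneck 5, flow now 5.
Augment In→B→D→Eg: bottleneck 9, flow now 14.
No augmenting path remains; maximum flow = 14.
Cut capacity 14 equals the max flow, so it is a minimum cut.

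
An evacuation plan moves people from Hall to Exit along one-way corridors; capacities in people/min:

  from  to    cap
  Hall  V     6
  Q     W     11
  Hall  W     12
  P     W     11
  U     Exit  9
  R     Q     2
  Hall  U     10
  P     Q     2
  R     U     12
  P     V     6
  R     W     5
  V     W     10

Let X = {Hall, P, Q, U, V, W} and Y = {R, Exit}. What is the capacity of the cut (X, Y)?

9

Edges leaving {Hall, P, Q, U, V, W}: U→Exit (9).
Cut capacity = 9 = 9.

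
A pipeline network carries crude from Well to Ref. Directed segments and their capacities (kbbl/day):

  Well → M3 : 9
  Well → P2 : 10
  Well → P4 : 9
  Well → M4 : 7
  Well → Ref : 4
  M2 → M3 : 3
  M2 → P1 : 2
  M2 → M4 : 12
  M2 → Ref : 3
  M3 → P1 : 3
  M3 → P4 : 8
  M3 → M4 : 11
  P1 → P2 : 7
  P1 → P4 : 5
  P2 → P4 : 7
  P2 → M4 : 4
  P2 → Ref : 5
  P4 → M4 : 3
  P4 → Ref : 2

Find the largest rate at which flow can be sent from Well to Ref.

Augment Well→Ref: bottleneck 4, flow now 4.
Augment Well→P2→Ref: bottleneck 5, flow now 9.
Augment Well→P4→Ref: bottleneck 2, flow now 11.
No augmenting path remains; maximum flow = 11.
In the residual graph, reachable from Well: {Well, M3, P1, P2, P4, M4}.
Min-cut edges: Well→Ref (4), P2→Ref (5), P4→Ref (2); capacity 4 + 5 + 2 = 11.
This cut is saturated, so no flow can exceed 11.

11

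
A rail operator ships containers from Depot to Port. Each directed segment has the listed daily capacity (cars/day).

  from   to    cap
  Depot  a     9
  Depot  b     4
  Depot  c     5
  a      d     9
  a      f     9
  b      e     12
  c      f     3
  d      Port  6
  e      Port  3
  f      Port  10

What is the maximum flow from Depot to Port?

15

Augment Depot→a→d→Port: bottleneck 6, flow now 6.
Augment Depot→a→f→Port: bottleneck 3, flow now 9.
Augment Depot→b→e→Port: bottleneck 3, flow now 12.
Augment Depot→c→f→Port: bottleneck 3, flow now 15.
No augmenting path remains; maximum flow = 15.
In the residual graph, reachable from Depot: {Depot, b, c, e}.
Min-cut edges: Depot→a (9), c→f (3), e→Port (3); capacity 9 + 3 + 3 = 15.
This cut is saturated, so no flow can exceed 15.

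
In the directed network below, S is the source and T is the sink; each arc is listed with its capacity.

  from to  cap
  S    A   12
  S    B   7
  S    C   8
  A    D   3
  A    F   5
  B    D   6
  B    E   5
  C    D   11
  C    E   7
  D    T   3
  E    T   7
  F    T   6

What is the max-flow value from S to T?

Augment S→A→D→T: bottleneck 3, flow now 3.
Augment S→A→F→T: bottleneck 5, flow now 8.
Augment S→B→E→T: bottleneck 5, flow now 13.
Augment S→C→E→T: bottleneck 2, flow now 15.
No augmenting path remains; maximum flow = 15.
In the residual graph, reachable from S: {S, A, B, C, D, E}.
Min-cut edges: A→F (5), D→T (3), E→T (7); capacity 5 + 3 + 7 = 15.
This cut is saturated, so no flow can exceed 15.

15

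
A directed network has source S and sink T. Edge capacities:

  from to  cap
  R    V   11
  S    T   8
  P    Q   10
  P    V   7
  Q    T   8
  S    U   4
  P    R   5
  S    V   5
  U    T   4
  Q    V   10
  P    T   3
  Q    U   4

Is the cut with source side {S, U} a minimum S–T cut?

Given cut capacity: 5 + 8 + 4 = 17.
Augment S→T: bottleneck 8, flow now 8.
Augment S→U→T: bottleneck 4, flow now 12.
No augmenting path remains; maximum flow = 12.
In the residual graph, reachable from S: {S, V}.
Min-cut edges: S→U (4), S→T (8); capacity 4 + 8 = 12.
Cut capacity 17 exceeds the max flow 12, so it is not minimum.

No — its capacity is 17, but the minimum cut has capacity 12.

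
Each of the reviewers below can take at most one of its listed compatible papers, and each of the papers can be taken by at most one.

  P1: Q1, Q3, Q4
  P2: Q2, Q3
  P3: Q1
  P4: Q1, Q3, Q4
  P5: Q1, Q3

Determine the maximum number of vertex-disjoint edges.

Unit-capacity flow: source→left, listed edges, right→sink; max matching = max flow.
Augmenting path P1→Q1 (+1); matched 1.
Augmenting path P2→Q2 (+1); matched 2.
Augmenting path P4→Q3 (+1); matched 3.
Augmenting path P3→Q1→P1→Q4 (+1); matched 4.
No augmenting path remains; maximum matching = 4.
König certificate: {P2, Q1, Q3, Q4} is a vertex cover of size 4 (every listed pair touches it), so no matching can be larger.

4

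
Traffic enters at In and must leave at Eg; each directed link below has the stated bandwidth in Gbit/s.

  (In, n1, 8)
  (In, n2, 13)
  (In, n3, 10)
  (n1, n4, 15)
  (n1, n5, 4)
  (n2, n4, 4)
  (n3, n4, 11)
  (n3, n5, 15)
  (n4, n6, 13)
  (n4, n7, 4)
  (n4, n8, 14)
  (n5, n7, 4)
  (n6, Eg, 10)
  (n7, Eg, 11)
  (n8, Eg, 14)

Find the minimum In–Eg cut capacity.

22

Augment In→n1→n4→n6→Eg: bottleneck 8, flow now 8.
Augment In→n2→n4→n6→Eg: bottleneck 2, flow now 10.
Augment In→n2→n4→n7→Eg: bottleneck 2, flow now 12.
Augment In→n3→n4→n7→Eg: bottleneck 2, flow now 14.
Augment In→n3→n4→n8→Eg: bottleneck 8, flow now 22.
No augmenting path remains; maximum flow = 22.
By max-flow min-cut, the minimum cut capacity equals the max flow.
In the residual graph, reachable from In: {In, n2}.
Min-cut edges: In→n1 (8), In→n3 (10), n2→n4 (4); capacity 8 + 10 + 4 = 22.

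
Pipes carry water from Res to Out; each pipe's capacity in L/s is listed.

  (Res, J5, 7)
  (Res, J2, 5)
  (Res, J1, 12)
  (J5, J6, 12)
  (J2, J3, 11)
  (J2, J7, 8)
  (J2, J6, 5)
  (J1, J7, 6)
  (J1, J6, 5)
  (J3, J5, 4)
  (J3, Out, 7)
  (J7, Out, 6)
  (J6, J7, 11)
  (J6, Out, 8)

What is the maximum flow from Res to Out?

Augment Res→J5→J6→Out: bottleneck 7, flow now 7.
Augment Res→J2→J3→Out: bottleneck 5, flow now 12.
Augment Res→J1→J7→Out: bottleneck 6, flow now 18.
Augment Res→J1→J6→Out: bottleneck 1, flow now 19.
No augmenting path remains; maximum flow = 19.
In the residual graph, reachable from Res: {Res, J5, J1, J7, J6}.
Min-cut edges: Res→J2 (5), J7→Out (6), J6→Out (8); capacity 5 + 6 + 8 = 19.
This cut is saturated, so no flow can exceed 19.

19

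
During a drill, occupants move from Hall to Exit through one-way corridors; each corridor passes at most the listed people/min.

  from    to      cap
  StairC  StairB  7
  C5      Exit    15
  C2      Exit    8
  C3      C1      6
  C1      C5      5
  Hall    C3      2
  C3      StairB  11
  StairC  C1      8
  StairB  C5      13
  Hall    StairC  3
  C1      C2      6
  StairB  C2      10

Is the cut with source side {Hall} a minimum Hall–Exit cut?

Given cut capacity: 3 + 2 = 5.
Augment Hall→StairC→StairB→C5→Exit: bottleneck 3, flow now 3.
Augment Hall→C3→StairB→C5→Exit: bottleneck 2, flow now 5.
No augmenting path remains; maximum flow = 5.
Cut capacity 5 equals the max flow, so it is a minimum cut.

Yes — it is a minimum cut (capacity 5).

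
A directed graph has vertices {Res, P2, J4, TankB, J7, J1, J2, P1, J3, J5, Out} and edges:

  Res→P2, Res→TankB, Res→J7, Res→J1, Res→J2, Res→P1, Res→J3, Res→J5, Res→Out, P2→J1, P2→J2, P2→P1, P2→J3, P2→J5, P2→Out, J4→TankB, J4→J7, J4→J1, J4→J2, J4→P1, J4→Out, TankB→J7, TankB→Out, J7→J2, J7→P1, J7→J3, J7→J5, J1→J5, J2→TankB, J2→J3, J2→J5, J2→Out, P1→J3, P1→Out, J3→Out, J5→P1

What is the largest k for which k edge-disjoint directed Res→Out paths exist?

Assign every edge capacity 1; by Menger, the answer equals the max flow.
Path Res→Out (+1); total 1.
Path Res→P2→Out (+1); total 2.
Path Res→TankB→Out (+1); total 3.
Path Res→J2→Out (+1); total 4.
Path Res→P1→Out (+1); total 5.
Path Res→J3→Out (+1); total 6.
No residual Res→Out path; max flow = 6.
Certifying cut of size 6: {J2→Out, J3→Out, P1→Out, Res→Out, Res→P2, TankB→Out}.

6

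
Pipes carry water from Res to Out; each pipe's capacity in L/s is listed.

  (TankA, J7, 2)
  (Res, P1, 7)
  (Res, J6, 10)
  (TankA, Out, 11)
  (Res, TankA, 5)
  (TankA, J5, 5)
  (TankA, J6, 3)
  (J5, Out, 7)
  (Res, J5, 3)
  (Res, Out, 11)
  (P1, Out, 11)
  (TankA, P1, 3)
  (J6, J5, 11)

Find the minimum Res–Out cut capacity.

30

Augment Res→Out: bottleneck 11, flow now 11.
Augment Res→TankA→Out: bottleneck 5, flow now 16.
Augment Res→P1→Out: bottleneck 7, flow now 23.
Augment Res→J5→Out: bottleneck 3, flow now 26.
Augment Res→J6→J5→Out: bottleneck 4, flow now 30.
No augmenting path remains; maximum flow = 30.
By max-flow min-cut, the minimum cut capacity equals the max flow.
In the residual graph, reachable from Res: {Res, J6, J5}.
Min-cut edges: Res→TankA (5), Res→P1 (7), Res→Out (11), J5→Out (7); capacity 5 + 7 + 11 + 7 = 30.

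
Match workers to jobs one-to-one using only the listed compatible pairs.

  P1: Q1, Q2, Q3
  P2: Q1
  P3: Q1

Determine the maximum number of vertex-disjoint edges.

Unit-capacity flow: source→left, listed edges, right→sink; max matching = max flow.
Augmenting path P1→Q1 (+1); matched 1.
Augmenting path P2→Q1→P1→Q2 (+1); matched 2.
No augmenting path remains; maximum matching = 2.
König certificate: {P1, Q1} is a vertex cover of size 2 (every listed pair touches it), so no matching can be larger.

2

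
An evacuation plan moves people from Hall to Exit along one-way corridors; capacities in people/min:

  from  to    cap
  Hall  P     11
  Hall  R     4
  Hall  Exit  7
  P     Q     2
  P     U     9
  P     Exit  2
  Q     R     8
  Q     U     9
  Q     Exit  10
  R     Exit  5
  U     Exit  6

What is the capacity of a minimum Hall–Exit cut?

21

Augment Hall→Exit: bottleneck 7, flow now 7.
Augment Hall→P→Exit: bottleneck 2, flow now 9.
Augment Hall→R→Exit: bottleneck 4, flow now 13.
Augment Hall→P→Q→Exit: bottleneck 2, flow now 15.
Augment Hall→P→U→Exit: bottleneck 6, flow now 21.
No augmenting path remains; maximum flow = 21.
By max-flow min-cut, the minimum cut capacity equals the max flow.
In the residual graph, reachable from Hall: {Hall, P, U}.
Min-cut edges: Hall→R (4), Hall→Exit (7), P→Q (2), P→Exit (2), U→Exit (6); capacity 4 + 7 + 2 + 2 + 6 = 21.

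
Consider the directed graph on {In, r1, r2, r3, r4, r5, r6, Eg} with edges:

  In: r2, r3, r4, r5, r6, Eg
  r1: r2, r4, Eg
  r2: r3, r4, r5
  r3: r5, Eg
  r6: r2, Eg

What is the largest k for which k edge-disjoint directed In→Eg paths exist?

Assign every edge capacity 1; by Menger, the answer equals the max flow.
Path In→Eg (+1); total 1.
Path In→r3→Eg (+1); total 2.
Path In→r6→Eg (+1); total 3.
No residual In→Eg path; max flow = 3.
Certifying cut of size 3: {In→Eg, In→r6, r3→Eg}.

3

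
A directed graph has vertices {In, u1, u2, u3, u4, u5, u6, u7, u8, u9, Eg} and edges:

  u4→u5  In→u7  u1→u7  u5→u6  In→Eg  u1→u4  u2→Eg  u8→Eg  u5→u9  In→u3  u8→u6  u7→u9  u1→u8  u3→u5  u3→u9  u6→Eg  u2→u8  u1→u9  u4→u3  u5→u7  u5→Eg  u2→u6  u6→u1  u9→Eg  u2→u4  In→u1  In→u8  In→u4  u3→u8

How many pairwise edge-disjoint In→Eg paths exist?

5

Assign every edge capacity 1; by Menger, the answer equals the max flow.
Path In→Eg (+1); total 1.
Path In→u8→Eg (+1); total 2.
Path In→u1→u9→Eg (+1); total 3.
Path In→u3→u5→Eg (+1); total 4.
Path In→u4→u5→u6→Eg (+1); total 5.
No residual In→Eg path; max flow = 5.
Certifying cut of size 5: {In→Eg, u5→Eg, u6→Eg, u8→Eg, u9→Eg}.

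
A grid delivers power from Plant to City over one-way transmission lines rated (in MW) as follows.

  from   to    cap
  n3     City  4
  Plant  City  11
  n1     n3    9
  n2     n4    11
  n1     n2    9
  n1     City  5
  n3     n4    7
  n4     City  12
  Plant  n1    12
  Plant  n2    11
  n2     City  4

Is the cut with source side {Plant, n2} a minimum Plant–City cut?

Given cut capacity: 12 + 11 + 11 + 4 = 38.
Augment Plant→City: bottleneck 11, flow now 11.
Augment Plant→n1→City: bottleneck 5, flow now 16.
Augment Plant→n2→City: bottleneck 4, flow now 20.
Augment Plant→n1→n3→City: bottleneck 4, flow now 24.
Augment Plant→n2→n4→City: bottleneck 7, flow now 31.
Augment Plant→n1→n2→n4→City: bottleneck 3, flow now 34.
No augmenting path remains; maximum flow = 34.
In the residual graph, reachable from Plant: {Plant}.
Min-cut edges: Plant→n1 (12), Plant→n2 (11), Plant→City (11); capacity 12 + 11 + 11 = 34.
Cut capacity 38 exceeds the max flow 34, so it is not minimum.

No — its capacity is 38, but the minimum cut has capacity 34.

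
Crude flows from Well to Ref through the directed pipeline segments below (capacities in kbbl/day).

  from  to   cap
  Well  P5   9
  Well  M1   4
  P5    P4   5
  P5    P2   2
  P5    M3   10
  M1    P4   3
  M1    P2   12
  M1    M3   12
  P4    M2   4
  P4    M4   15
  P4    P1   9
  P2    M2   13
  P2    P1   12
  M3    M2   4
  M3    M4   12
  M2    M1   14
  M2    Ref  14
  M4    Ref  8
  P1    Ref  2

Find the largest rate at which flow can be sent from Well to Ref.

13

Augment Well→P5→P4→M2→Ref: bottleneck 4, flow now 4.
Augment Well→P5→P4→M4→Ref: bottleneck 1, flow now 5.
Augment Well→P5→P2→M2→Ref: bottleneck 2, flow now 7.
Augment Well→P5→M3→M2→Ref: bottleneck 2, flow now 9.
Augment Well→M1→P4→M4→Ref: bottleneck 3, flow now 12.
Augment Well→M1→P2→M2→Ref: bottleneck 1, flow now 13.
No augmenting path remains; maximum flow = 13.
In the residual graph, reachable from Well: {Well}.
Min-cut edges: Well→P5 (9), Well→M1 (4); capacity 9 + 4 = 13.
This cut is saturated, so no flow can exceed 13.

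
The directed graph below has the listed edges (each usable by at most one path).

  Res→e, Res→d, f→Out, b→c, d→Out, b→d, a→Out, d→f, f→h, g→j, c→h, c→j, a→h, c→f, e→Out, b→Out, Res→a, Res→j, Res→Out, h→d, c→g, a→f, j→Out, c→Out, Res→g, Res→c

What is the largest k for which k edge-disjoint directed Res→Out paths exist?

Assign every edge capacity 1; by Menger, the answer equals the max flow.
Path Res→Out (+1); total 1.
Path Res→a→Out (+1); total 2.
Path Res→c→Out (+1); total 3.
Path Res→d→Out (+1); total 4.
Path Res→e→Out (+1); total 5.
Path Res→j→Out (+1); total 6.
No residual Res→Out path; max flow = 6.
Certifying cut of size 6: {Res→Out, Res→a, Res→c, Res→d, Res→e, j→Out}.

6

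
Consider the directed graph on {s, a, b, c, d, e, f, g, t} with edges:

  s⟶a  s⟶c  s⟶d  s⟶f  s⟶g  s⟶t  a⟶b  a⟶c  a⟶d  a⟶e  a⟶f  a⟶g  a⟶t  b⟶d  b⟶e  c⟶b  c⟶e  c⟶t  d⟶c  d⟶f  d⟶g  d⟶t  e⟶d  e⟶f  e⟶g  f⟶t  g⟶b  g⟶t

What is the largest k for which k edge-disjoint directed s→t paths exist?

Assign every edge capacity 1; by Menger, the answer equals the max flow.
Path s→t (+1); total 1.
Path s→a→t (+1); total 2.
Path s→c→t (+1); total 3.
Path s→d→t (+1); total 4.
Path s→f→t (+1); total 5.
Path s→g→t (+1); total 6.
No residual s→t path; max flow = 6.
Certifying cut of size 6: {s→a, s→c, s→d, s→f, s→g, s→t}.

6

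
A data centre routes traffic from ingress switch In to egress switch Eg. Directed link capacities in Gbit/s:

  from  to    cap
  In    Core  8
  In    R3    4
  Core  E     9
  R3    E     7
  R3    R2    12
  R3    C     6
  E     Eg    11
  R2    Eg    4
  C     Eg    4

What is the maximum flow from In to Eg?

Augment In→Core→E→Eg: bottleneck 8, flow now 8.
Augment In→R3→E→Eg: bottleneck 3, flow now 11.
Augment In→R3→R2→Eg: bottleneck 1, flow now 12.
No augmenting path remains; maximum flow = 12.
In the residual graph, reachable from In: {In}.
Min-cut edges: In→Core (8), In→R3 (4); capacity 8 + 4 = 12.
This cut is saturated, so no flow can exceed 12.

12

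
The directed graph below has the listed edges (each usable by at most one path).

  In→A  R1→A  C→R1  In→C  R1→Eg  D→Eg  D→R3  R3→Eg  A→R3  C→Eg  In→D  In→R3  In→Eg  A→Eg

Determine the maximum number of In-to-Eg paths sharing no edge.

Assign every edge capacity 1; by Menger, the answer equals the max flow.
Path In→Eg (+1); total 1.
Path In→D→Eg (+1); total 2.
Path In→C→Eg (+1); total 3.
Path In→A→Eg (+1); total 4.
Path In→R3→Eg (+1); total 5.
No residual In→Eg path; max flow = 5.
Certifying cut of size 5: {In→A, In→C, In→D, In→Eg, In→R3}.

5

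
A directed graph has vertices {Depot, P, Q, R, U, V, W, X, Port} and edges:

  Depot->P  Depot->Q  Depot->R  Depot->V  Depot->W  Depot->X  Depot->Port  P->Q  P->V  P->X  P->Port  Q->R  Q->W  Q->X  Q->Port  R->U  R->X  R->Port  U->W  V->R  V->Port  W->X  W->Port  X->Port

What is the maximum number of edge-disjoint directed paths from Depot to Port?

7

Assign every edge capacity 1; by Menger, the answer equals the max flow.
Path Depot→Port (+1); total 1.
Path Depot→P→Port (+1); total 2.
Path Depot→Q→Port (+1); total 3.
Path Depot→R→Port (+1); total 4.
Path Depot→V→Port (+1); total 5.
Path Depot→W→Port (+1); total 6.
Path Depot→X→Port (+1); total 7.
No residual Depot→Port path; max flow = 7.
Certifying cut of size 7: {Depot→P, Depot→Port, Depot→Q, Depot→R, Depot→V, Depot→W, Depot→X}.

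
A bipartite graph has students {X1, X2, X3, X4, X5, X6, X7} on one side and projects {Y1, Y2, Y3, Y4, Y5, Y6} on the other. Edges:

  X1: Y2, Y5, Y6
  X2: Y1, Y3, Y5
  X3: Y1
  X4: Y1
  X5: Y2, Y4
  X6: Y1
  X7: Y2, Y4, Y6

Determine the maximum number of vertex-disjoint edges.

Unit-capacity flow: source→left, listed edges, right→sink; max matching = max flow.
Augmenting path X1→Y2 (+1); matched 1.
Augmenting path X2→Y1 (+1); matched 2.
Augmenting path X5→Y4 (+1); matched 3.
Augmenting path X7→Y6 (+1); matched 4.
Augmenting path X3→Y1→X2→Y3 (+1); matched 5.
No augmenting path remains; maximum matching = 5.
König certificate: {X1, X2, X5, X7, Y1} is a vertex cover of size 5 (every listed pair touches it), so no matching can be larger.

5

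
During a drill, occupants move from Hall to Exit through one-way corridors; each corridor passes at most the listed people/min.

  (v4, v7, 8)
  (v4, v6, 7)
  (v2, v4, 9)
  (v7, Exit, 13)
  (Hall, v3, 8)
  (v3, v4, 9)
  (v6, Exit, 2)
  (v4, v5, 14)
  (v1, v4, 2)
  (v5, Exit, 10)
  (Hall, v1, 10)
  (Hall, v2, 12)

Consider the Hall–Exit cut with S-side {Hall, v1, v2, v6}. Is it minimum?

No — its capacity is 21, but the minimum cut has capacity 19.

Given cut capacity: 8 + 2 + 9 + 2 = 21.
Augment Hall→v1→v4→v5→Exit: bottleneck 2, flow now 2.
Augment Hall→v2→v4→v5→Exit: bottleneck 8, flow now 10.
Augment Hall→v2→v4→v6→Exit: bottleneck 1, flow now 11.
Augment Hall→v3→v4→v6→Exit: bottleneck 1, flow now 12.
Augment Hall→v3→v4→v7→Exit: bottleneck 7, flow now 19.
No augmenting path remains; maximum flow = 19.
In the residual graph, reachable from Hall: {Hall, v1, v2}.
Min-cut edges: Hall→v3 (8), v1→v4 (2), v2→v4 (9); capacity 8 + 2 + 9 = 19.
Cut capacity 21 exceeds the max flow 19, so it is not minimum.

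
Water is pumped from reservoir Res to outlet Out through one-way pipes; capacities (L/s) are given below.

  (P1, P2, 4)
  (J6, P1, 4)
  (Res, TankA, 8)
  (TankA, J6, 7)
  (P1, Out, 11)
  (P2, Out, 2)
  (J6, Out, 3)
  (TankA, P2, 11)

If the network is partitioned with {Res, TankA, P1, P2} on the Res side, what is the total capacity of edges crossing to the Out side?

20

Edges leaving {Res, TankA, P1, P2}: TankA→J6 (7), P1→Out (11), P2→Out (2).
Cut capacity = 7 + 11 + 2 = 20.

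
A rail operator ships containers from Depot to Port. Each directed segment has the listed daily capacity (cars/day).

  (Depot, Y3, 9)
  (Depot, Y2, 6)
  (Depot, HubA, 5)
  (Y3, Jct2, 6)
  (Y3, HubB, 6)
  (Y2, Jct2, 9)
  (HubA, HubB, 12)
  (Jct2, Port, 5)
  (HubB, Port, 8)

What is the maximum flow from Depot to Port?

Augment Depot→Y3→Jct2→Port: bottleneck 5, flow now 5.
Augment Depot→Y3→HubB→Port: bottleneck 4, flow now 9.
Augment Depot→HubA→HubB→Port: bottleneck 4, flow now 13.
No augmenting path remains; maximum flow = 13.
In the residual graph, reachable from Depot: {Depot, Y3, Y2, HubA, Jct2, HubB}.
Min-cut edges: Jct2→Port (5), HubB→Port (8); capacity 5 + 8 = 13.
This cut is saturated, so no flow can exceed 13.

13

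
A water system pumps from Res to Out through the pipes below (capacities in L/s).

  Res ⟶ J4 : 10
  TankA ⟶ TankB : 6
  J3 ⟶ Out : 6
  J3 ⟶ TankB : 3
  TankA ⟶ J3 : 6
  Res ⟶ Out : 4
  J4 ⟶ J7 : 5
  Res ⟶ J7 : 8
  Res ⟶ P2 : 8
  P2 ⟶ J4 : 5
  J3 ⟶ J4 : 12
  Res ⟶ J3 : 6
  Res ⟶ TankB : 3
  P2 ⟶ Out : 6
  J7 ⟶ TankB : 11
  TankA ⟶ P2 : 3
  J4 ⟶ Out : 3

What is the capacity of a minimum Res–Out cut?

19

Augment Res→Out: bottleneck 4, flow now 4.
Augment Res→P2→Out: bottleneck 6, flow now 10.
Augment Res→J3→Out: bottleneck 6, flow now 16.
Augment Res→J4→Out: bottleneck 3, flow now 19.
No augmenting path remains; maximum flow = 19.
By max-flow min-cut, the minimum cut capacity equals the max flow.
In the residual graph, reachable from Res: {Res, P2, J4, J7, TankB}.
Min-cut edges: Res→J3 (6), Res→Out (4), P2→Out (6), J4→Out (3); capacity 6 + 4 + 6 + 3 = 19.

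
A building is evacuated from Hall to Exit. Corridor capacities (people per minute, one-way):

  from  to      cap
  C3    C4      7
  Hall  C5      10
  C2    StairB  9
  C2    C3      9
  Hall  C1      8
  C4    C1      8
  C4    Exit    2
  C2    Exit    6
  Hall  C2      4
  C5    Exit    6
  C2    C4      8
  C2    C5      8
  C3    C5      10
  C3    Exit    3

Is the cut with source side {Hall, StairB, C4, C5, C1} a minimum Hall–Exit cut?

No — its capacity is 12, but the minimum cut has capacity 10.

Given cut capacity: 4 + 2 + 6 = 12.
Augment Hall→C2→Exit: bottleneck 4, flow now 4.
Augment Hall→C5→Exit: bottleneck 6, flow now 10.
No augmenting path remains; maximum flow = 10.
In the residual graph, reachable from Hall: {Hall, C5, C1}.
Min-cut edges: Hall→C2 (4), C5→Exit (6); capacity 4 + 6 = 10.
Cut capacity 12 exceeds the max flow 10, so it is not minimum.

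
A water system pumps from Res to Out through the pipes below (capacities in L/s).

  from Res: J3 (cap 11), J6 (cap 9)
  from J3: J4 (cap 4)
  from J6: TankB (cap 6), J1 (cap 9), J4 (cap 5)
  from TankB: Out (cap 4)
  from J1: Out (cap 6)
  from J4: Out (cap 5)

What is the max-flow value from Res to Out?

Augment Res→J3→J4→Out: bottleneck 4, flow now 4.
Augment Res→J6→TankB→Out: bottleneck 4, flow now 8.
Augment Res→J6→J1→Out: bottleneck 5, flow now 13.
No augmenting path remains; maximum flow = 13.
In the residual graph, reachable from Res: {Res, J3}.
Min-cut edges: Res→J6 (9), J3→J4 (4); capacity 9 + 4 = 13.
This cut is saturated, so no flow can exceed 13.

13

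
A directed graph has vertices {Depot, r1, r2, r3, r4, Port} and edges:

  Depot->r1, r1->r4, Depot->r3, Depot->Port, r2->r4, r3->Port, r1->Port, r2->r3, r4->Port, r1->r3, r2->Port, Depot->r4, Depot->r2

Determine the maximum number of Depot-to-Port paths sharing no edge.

Assign every edge capacity 1; by Menger, the answer equals the max flow.
Path Depot→Port (+1); total 1.
Path Depot→r1→Port (+1); total 2.
Path Depot→r2→Port (+1); total 3.
Path Depot→r3→Port (+1); total 4.
Path Depot→r4→Port (+1); total 5.
No residual Depot→Port path; max flow = 5.
Certifying cut of size 5: {Depot→Port, Depot→r1, Depot→r2, Depot→r3, Depot→r4}.

5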